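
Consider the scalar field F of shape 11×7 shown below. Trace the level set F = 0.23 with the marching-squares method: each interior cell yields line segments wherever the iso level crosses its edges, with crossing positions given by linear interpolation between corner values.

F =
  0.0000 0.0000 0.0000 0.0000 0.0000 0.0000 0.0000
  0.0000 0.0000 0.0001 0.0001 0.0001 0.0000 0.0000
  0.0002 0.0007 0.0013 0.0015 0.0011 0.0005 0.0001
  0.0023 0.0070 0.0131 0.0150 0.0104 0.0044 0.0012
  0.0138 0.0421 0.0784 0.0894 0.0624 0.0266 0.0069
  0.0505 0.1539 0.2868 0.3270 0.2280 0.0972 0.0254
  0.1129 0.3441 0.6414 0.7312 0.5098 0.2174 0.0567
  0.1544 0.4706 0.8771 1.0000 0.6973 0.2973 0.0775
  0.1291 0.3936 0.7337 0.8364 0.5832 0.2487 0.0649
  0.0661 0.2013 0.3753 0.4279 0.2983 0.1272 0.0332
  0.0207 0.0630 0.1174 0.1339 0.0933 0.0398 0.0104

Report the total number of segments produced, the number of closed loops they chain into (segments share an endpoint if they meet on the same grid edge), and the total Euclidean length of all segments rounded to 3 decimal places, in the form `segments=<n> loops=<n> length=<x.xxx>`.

cell (4,1): code 0100 → (4.727,2.000)–(5.000,1.573)
cell (4,2): code 1100 → (4.592,3.000)–(4.727,2.000)
cell (4,3): code 1000 → (5.000,3.980)–(4.592,3.000)
cell (5,0): code 0100 → (5.400,1.000)–(6.000,0.506)
cell (5,1): code 1110 → (5.000,1.573)–(5.400,1.000)
cell (5,3): code 1101 → (5.007,4.000)–(5.000,3.980)
cell (5,4): code 1000 → (6.000,4.957)–(5.007,4.000)
cell (6,0): code 0110 → (6.000,0.506)–(7.000,0.239)
cell (6,4): code 1101 → (6.158,5.000)–(6.000,4.957)
cell (6,5): code 1000 → (7.000,5.306)–(6.158,5.000)
cell (7,0): code 0110 → (7.000,0.239)–(8.000,0.381)
cell (7,5): code 1001 → (8.000,5.102)–(7.000,5.306)
cell (8,0): code 0010 → (8.000,0.381)–(8.851,1.000)
cell (8,1): code 0111 → (8.851,1.000)–(9.000,1.165)
cell (8,4): code 1011 → (9.000,4.399)–(8.154,5.000)
cell (8,5): code 0001 → (8.154,5.000)–(8.000,5.102)
cell (9,1): code 0010 → (9.000,1.165)–(9.563,2.000)
cell (9,2): code 0011 → (9.563,2.000)–(9.673,3.000)
cell (9,3): code 0011 → (9.673,3.000)–(9.333,4.000)
cell (9,4): code 0001 → (9.333,4.000)–(9.000,4.399)
total: 20 segments, chained into 1 closed loop(s), length Σ = 15.664838

segments=20 loops=1 length=15.665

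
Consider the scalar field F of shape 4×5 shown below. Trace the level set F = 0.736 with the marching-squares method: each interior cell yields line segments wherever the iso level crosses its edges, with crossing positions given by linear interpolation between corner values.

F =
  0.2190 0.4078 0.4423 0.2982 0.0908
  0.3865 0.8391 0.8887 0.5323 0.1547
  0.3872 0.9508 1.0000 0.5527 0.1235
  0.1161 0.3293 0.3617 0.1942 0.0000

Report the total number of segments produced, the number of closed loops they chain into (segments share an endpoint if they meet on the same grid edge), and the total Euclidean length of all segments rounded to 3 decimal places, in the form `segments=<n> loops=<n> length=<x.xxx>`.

segments=8 loops=1 length=6.146

cell (0,0): code 0100 → (0.761,1.000)–(1.000,0.772)
cell (0,1): code 1100 → (0.658,2.000)–(0.761,1.000)
cell (0,2): code 1000 → (1.000,2.428)–(0.658,2.000)
cell (1,0): code 0110 → (1.000,0.772)–(2.000,0.619)
cell (1,2): code 1001 → (2.000,2.590)–(1.000,2.428)
cell (2,0): code 0010 → (2.000,0.619)–(2.346,1.000)
cell (2,1): code 0011 → (2.346,1.000)–(2.414,2.000)
cell (2,2): code 0001 → (2.414,2.000)–(2.000,2.590)
total: 8 segments, chained into 1 closed loop(s), length Σ = 6.145935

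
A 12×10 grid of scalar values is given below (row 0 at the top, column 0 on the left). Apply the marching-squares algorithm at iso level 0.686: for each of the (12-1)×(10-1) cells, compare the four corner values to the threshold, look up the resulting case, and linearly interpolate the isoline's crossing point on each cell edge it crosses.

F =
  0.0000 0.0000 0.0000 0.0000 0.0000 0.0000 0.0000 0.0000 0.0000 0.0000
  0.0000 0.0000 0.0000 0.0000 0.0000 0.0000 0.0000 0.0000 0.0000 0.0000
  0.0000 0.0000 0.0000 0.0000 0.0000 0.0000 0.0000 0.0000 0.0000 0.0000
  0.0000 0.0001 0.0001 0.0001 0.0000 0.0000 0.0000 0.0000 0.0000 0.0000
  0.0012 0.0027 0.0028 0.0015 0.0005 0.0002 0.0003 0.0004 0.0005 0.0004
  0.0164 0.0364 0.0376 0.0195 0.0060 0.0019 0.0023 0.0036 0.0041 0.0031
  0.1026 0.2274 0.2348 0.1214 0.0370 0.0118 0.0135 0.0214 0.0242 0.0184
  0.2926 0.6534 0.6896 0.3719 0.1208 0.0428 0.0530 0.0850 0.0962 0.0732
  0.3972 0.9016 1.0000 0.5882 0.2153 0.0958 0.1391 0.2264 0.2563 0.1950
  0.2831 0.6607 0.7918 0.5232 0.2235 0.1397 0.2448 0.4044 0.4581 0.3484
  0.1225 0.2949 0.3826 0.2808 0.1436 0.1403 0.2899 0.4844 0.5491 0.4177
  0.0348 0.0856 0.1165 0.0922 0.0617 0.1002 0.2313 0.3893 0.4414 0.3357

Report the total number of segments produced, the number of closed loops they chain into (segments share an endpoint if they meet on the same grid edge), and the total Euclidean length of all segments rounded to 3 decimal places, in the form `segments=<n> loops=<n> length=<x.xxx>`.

cell (6,1): code 0100 → (6.992,2.000)–(7.000,1.901)
cell (6,2): code 1000 → (7.000,2.011)–(6.992,2.000)
cell (7,0): code 0100 → (7.131,1.000)–(8.000,0.573)
cell (7,1): code 1110 → (7.000,1.901)–(7.131,1.000)
cell (7,2): code 1001 → (8.000,2.763)–(7.000,2.011)
cell (8,0): code 0010 → (8.000,0.573)–(8.895,1.000)
cell (8,1): code 0111 → (8.895,1.000)–(9.000,1.193)
cell (8,2): code 1001 → (9.000,2.394)–(8.000,2.763)
cell (9,1): code 0010 → (9.000,1.193)–(9.259,2.000)
cell (9,2): code 0001 → (9.259,2.000)–(9.000,2.394)
total: 10 segments, chained into 1 closed loop(s), length Σ = 6.838383

segments=10 loops=1 length=6.838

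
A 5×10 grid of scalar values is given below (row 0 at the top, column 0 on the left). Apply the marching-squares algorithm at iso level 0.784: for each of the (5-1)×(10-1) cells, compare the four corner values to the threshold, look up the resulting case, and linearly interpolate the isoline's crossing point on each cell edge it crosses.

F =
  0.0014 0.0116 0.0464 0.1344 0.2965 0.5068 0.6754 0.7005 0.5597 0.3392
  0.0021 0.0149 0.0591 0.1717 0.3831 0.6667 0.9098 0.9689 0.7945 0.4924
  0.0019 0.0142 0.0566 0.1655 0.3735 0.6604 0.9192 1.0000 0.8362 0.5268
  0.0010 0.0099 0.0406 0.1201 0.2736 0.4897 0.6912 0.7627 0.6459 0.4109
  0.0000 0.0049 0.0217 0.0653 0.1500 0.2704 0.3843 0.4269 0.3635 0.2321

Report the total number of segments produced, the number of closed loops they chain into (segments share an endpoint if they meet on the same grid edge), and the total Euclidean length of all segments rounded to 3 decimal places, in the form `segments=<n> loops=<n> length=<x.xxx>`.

cell (0,5): code 0100 → (0.463,6.000)–(1.000,5.483)
cell (0,6): code 1100 → (0.311,7.000)–(0.463,6.000)
cell (0,7): code 1100 → (0.955,8.000)–(0.311,7.000)
cell (0,8): code 1000 → (1.000,8.035)–(0.955,8.000)
cell (1,5): code 0110 → (1.000,5.483)–(2.000,5.478)
cell (1,8): code 1001 → (2.000,8.169)–(1.000,8.035)
cell (2,5): code 0010 → (2.000,5.478)–(2.593,6.000)
cell (2,6): code 0011 → (2.593,6.000)–(2.910,7.000)
cell (2,7): code 0011 → (2.910,7.000)–(2.274,8.000)
cell (2,8): code 0001 → (2.274,8.000)–(2.000,8.169)
total: 10 segments, chained into 1 closed loop(s), length Σ = 8.358673

segments=10 loops=1 length=8.359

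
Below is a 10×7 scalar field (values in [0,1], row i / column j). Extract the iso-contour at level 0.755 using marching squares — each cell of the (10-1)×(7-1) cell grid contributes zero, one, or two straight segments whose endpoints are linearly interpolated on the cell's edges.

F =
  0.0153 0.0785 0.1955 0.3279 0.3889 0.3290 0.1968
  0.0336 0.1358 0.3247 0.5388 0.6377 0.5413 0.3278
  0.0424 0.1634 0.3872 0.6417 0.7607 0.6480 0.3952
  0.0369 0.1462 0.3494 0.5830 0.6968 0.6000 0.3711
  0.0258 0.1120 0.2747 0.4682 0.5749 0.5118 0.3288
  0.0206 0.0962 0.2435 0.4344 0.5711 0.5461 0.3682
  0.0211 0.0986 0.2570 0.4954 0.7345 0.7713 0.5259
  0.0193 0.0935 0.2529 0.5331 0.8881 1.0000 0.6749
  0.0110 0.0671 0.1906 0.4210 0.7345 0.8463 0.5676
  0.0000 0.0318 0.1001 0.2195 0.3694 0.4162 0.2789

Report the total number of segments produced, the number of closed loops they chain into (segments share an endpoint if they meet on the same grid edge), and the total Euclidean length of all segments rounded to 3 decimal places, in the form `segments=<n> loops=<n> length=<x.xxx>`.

segments=14 loops=2 length=7.108

cell (1,3): code 0100 → (1.954,4.000)–(2.000,3.952)
cell (1,4): code 1000 → (2.000,4.051)–(1.954,4.000)
cell (2,3): code 0010 → (2.000,3.952)–(2.089,4.000)
cell (2,4): code 0001 → (2.089,4.000)–(2.000,4.051)
cell (5,4): code 0100 → (5.928,5.000)–(6.000,4.557)
cell (5,5): code 1000 → (6.000,5.066)–(5.928,5.000)
cell (6,3): code 0100 → (6.133,4.000)–(7.000,3.625)
cell (6,4): code 1110 → (6.000,4.557)–(6.133,4.000)
cell (6,5): code 1001 → (7.000,5.754)–(6.000,5.066)
cell (7,3): code 0010 → (7.000,3.625)–(7.867,4.000)
cell (7,4): code 0111 → (7.867,4.000)–(8.000,4.183)
cell (7,5): code 1001 → (8.000,5.328)–(7.000,5.754)
cell (8,4): code 0010 → (8.000,4.183)–(8.212,5.000)
cell (8,5): code 0001 → (8.212,5.000)–(8.000,5.328)
total: 14 segments, chained into 2 closed loop(s), length Σ = 7.108500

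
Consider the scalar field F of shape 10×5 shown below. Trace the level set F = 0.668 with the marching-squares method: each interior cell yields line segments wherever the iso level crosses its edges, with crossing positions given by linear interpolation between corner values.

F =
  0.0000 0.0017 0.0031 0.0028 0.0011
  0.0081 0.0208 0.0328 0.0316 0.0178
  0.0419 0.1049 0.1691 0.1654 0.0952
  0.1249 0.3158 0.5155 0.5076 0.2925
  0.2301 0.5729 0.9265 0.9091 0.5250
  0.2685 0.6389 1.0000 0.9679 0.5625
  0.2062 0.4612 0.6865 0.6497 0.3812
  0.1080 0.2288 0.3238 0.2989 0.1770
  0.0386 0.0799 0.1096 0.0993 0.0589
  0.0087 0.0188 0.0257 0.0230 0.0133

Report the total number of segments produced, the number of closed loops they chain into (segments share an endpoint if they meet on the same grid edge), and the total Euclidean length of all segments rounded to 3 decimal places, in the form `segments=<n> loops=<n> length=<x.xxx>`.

segments=10 loops=1 length=8.462

cell (3,1): code 0100 → (3.371,2.000)–(4.000,1.269)
cell (3,2): code 1100 → (3.400,3.000)–(3.371,2.000)
cell (3,3): code 1000 → (4.000,3.628)–(3.400,3.000)
cell (4,1): code 0110 → (4.000,1.269)–(5.000,1.081)
cell (4,3): code 1001 → (5.000,3.740)–(4.000,3.628)
cell (5,1): code 0110 → (5.000,1.081)–(6.000,1.918)
cell (5,2): code 1011 → (6.000,2.503)–(5.942,3.000)
cell (5,3): code 0001 → (5.942,3.000)–(5.000,3.740)
cell (6,1): code 0010 → (6.000,1.918)–(6.051,2.000)
cell (6,2): code 0001 → (6.051,2.000)–(6.000,2.503)
total: 10 segments, chained into 1 closed loop(s), length Σ = 8.462256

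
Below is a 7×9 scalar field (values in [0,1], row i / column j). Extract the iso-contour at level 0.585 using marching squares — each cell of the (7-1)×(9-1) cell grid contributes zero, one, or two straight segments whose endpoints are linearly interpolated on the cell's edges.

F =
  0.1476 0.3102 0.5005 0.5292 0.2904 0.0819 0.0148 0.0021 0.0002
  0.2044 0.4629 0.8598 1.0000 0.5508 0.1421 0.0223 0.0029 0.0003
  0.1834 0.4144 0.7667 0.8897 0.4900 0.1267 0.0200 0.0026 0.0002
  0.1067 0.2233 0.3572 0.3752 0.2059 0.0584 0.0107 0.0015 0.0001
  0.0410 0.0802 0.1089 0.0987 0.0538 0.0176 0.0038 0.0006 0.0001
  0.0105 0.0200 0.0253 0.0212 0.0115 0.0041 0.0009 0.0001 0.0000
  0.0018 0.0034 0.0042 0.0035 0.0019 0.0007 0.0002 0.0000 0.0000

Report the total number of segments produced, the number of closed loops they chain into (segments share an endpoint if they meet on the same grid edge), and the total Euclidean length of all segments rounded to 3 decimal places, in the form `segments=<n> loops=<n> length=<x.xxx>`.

segments=8 loops=1 length=8.000

cell (0,1): code 0100 → (0.235,2.000)–(1.000,1.308)
cell (0,2): code 1100 → (0.119,3.000)–(0.235,2.000)
cell (0,3): code 1000 → (1.000,3.924)–(0.119,3.000)
cell (1,1): code 0110 → (1.000,1.308)–(2.000,1.484)
cell (1,3): code 1001 → (2.000,3.762)–(1.000,3.924)
cell (2,1): code 0010 → (2.000,1.484)–(2.444,2.000)
cell (2,2): code 0011 → (2.444,2.000)–(2.592,3.000)
cell (2,3): code 0001 → (2.592,3.000)–(2.000,3.762)
total: 8 segments, chained into 1 closed loop(s), length Σ = 8.000457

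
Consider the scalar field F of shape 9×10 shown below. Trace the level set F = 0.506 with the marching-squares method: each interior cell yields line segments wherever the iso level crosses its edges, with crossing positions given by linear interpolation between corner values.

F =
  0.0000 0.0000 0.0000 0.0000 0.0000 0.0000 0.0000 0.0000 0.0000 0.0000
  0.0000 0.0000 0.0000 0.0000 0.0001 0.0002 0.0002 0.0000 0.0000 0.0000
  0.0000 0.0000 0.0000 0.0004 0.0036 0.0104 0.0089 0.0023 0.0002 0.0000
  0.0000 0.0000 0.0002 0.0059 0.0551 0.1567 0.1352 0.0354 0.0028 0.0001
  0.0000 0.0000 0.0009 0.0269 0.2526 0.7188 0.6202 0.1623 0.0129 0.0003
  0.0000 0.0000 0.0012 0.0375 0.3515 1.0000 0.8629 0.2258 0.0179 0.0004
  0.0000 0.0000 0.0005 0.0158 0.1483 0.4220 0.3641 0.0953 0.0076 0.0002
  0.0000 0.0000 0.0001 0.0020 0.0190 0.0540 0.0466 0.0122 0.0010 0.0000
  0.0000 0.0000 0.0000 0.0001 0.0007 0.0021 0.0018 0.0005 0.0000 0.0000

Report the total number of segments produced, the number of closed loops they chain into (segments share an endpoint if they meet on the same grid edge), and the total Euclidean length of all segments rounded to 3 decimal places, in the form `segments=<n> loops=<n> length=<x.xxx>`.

segments=8 loops=1 length=7.102

cell (3,4): code 0100 → (3.621,5.000)–(4.000,4.544)
cell (3,5): code 1100 → (3.765,6.000)–(3.621,5.000)
cell (3,6): code 1000 → (4.000,6.249)–(3.765,6.000)
cell (4,4): code 0110 → (4.000,4.544)–(5.000,4.238)
cell (4,6): code 1001 → (5.000,6.560)–(4.000,6.249)
cell (5,4): code 0010 → (5.000,4.238)–(5.855,5.000)
cell (5,5): code 0011 → (5.855,5.000)–(5.716,6.000)
cell (5,6): code 0001 → (5.716,6.000)–(5.000,6.560)
total: 8 segments, chained into 1 closed loop(s), length Σ = 7.102190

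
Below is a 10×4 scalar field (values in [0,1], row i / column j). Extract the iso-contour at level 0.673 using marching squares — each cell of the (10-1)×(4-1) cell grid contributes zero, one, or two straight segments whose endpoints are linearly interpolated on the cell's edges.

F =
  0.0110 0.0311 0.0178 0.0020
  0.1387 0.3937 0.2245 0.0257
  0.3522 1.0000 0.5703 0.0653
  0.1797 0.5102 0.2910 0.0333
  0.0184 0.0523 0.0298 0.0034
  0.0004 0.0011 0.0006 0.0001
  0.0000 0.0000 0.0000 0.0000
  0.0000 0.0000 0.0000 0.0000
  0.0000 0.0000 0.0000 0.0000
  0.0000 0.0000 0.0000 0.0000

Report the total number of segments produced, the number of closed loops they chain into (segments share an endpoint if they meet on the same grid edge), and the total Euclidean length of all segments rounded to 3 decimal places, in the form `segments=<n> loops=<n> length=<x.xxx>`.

segments=4 loops=1 length=3.521

cell (1,0): code 0100 → (1.461,1.000)–(2.000,0.495)
cell (1,1): code 1000 → (2.000,1.761)–(1.461,1.000)
cell (2,0): code 0010 → (2.000,0.495)–(2.668,1.000)
cell (2,1): code 0001 → (2.668,1.000)–(2.000,1.761)
total: 4 segments, chained into 1 closed loop(s), length Σ = 3.520760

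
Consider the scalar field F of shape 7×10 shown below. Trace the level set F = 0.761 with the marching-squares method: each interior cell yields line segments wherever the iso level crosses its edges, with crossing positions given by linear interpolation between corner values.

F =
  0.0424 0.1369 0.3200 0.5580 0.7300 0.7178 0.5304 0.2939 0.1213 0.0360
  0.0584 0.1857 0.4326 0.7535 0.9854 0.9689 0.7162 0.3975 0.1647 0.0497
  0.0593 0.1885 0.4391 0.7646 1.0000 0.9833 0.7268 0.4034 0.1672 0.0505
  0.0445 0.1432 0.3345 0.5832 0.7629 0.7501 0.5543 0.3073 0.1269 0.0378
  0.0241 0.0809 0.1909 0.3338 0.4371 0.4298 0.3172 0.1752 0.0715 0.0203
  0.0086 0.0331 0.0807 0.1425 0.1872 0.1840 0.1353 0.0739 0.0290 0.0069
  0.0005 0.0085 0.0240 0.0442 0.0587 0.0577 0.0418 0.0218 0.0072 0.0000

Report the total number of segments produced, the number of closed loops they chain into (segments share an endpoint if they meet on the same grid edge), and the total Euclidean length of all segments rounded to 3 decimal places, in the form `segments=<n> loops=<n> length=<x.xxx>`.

segments=12 loops=1 length=9.195

cell (0,3): code 0100 → (0.121,4.000)–(1.000,3.032)
cell (0,4): code 1100 → (0.172,5.000)–(0.121,4.000)
cell (0,5): code 1000 → (1.000,5.823)–(0.172,5.000)
cell (1,2): code 0100 → (1.676,3.000)–(2.000,2.989)
cell (1,3): code 1110 → (1.000,3.032)–(1.676,3.000)
cell (1,5): code 1001 → (2.000,5.867)–(1.000,5.823)
cell (2,2): code 0010 → (2.000,2.989)–(2.020,3.000)
cell (2,3): code 0111 → (2.020,3.000)–(3.000,3.989)
cell (2,4): code 1011 → (3.000,4.148)–(2.953,5.000)
cell (2,5): code 0001 → (2.953,5.000)–(2.000,5.867)
cell (3,3): code 0010 → (3.000,3.989)–(3.006,4.000)
cell (3,4): code 0001 → (3.006,4.000)–(3.000,4.148)
total: 12 segments, chained into 1 closed loop(s), length Σ = 9.194700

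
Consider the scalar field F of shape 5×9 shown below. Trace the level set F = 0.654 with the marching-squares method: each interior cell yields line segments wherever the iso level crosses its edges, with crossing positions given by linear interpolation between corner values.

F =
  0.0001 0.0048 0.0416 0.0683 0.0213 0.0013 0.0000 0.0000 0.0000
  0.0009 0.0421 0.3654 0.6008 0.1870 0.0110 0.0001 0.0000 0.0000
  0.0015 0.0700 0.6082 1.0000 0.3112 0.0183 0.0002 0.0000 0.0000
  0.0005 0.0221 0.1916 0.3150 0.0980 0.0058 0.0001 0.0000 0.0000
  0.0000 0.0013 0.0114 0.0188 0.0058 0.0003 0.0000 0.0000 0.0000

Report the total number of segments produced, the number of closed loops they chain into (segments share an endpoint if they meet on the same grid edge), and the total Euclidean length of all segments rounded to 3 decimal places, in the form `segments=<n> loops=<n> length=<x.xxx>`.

cell (1,2): code 0100 → (1.133,3.000)–(2.000,2.117)
cell (1,3): code 1000 → (2.000,3.502)–(1.133,3.000)
cell (2,2): code 0010 → (2.000,2.117)–(2.505,3.000)
cell (2,3): code 0001 → (2.505,3.000)–(2.000,3.502)
total: 4 segments, chained into 1 closed loop(s), length Σ = 3.968870

segments=4 loops=1 length=3.969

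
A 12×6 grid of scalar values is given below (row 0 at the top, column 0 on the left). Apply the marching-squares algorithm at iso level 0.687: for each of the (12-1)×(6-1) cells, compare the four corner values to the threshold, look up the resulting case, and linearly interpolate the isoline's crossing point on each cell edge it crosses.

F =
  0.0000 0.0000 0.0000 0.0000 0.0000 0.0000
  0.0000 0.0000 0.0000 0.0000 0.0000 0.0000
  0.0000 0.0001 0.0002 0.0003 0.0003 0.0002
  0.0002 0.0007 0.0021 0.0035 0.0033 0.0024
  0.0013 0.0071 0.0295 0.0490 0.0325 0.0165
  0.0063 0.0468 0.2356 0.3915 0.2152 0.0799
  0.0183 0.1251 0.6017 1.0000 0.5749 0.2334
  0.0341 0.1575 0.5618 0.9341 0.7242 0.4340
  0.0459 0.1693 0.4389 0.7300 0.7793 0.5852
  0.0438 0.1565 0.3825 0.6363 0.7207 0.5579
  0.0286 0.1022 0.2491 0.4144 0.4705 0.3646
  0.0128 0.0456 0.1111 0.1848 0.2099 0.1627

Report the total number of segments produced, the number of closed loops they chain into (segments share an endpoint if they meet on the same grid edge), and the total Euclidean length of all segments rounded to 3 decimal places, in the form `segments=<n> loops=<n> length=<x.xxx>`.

segments=12 loops=1 length=9.099

cell (5,2): code 0100 → (5.486,3.000)–(6.000,2.214)
cell (5,3): code 1000 → (6.000,3.736)–(5.486,3.000)
cell (6,2): code 0110 → (6.000,2.214)–(7.000,2.336)
cell (6,3): code 1101 → (6.751,4.000)–(6.000,3.736)
cell (6,4): code 1000 → (7.000,4.128)–(6.751,4.000)
cell (7,2): code 0110 → (7.000,2.336)–(8.000,2.852)
cell (7,4): code 1001 → (8.000,4.476)–(7.000,4.128)
cell (8,2): code 0010 → (8.000,2.852)–(8.459,3.000)
cell (8,3): code 0111 → (8.459,3.000)–(9.000,3.601)
cell (8,4): code 1001 → (9.000,4.207)–(8.000,4.476)
cell (9,3): code 0010 → (9.000,3.601)–(9.135,4.000)
cell (9,4): code 0001 → (9.135,4.000)–(9.000,4.207)
total: 12 segments, chained into 1 closed loop(s), length Σ = 9.099070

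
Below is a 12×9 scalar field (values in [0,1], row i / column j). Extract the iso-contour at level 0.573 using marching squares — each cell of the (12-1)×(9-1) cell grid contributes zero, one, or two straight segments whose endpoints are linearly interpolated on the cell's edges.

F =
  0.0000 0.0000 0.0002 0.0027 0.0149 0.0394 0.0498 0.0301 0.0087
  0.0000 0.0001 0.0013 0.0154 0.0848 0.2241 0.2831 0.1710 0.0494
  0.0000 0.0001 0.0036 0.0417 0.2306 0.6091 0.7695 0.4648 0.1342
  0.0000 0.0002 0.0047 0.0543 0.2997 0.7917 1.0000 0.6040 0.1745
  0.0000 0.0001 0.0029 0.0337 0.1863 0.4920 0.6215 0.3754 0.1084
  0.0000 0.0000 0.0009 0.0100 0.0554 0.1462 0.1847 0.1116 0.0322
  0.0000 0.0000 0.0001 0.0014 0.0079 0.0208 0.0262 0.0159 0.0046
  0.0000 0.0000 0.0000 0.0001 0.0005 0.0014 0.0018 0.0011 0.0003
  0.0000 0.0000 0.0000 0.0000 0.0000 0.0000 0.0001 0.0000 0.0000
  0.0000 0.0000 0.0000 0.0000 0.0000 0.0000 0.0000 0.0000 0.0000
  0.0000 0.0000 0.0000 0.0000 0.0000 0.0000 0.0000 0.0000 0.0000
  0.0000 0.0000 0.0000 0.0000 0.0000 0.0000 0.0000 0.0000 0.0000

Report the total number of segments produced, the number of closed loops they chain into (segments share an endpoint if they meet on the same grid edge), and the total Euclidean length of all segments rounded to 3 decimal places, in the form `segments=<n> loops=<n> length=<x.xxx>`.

cell (1,4): code 0100 → (1.906,5.000)–(2.000,4.905)
cell (1,5): code 1100 → (1.596,6.000)–(1.906,5.000)
cell (1,6): code 1000 → (2.000,6.645)–(1.596,6.000)
cell (2,4): code 0110 → (2.000,4.905)–(3.000,4.555)
cell (2,6): code 1101 → (2.777,7.000)–(2.000,6.645)
cell (2,7): code 1000 → (3.000,7.072)–(2.777,7.000)
cell (3,4): code 0010 → (3.000,4.555)–(3.730,5.000)
cell (3,5): code 0111 → (3.730,5.000)–(4.000,5.625)
cell (3,6): code 1011 → (4.000,6.197)–(3.136,7.000)
cell (3,7): code 0001 → (3.136,7.000)–(3.000,7.072)
cell (4,5): code 0010 → (4.000,5.625)–(4.111,6.000)
cell (4,6): code 0001 → (4.111,6.000)–(4.000,6.197)
total: 12 segments, chained into 1 closed loop(s), length Σ = 7.575678

segments=12 loops=1 length=7.576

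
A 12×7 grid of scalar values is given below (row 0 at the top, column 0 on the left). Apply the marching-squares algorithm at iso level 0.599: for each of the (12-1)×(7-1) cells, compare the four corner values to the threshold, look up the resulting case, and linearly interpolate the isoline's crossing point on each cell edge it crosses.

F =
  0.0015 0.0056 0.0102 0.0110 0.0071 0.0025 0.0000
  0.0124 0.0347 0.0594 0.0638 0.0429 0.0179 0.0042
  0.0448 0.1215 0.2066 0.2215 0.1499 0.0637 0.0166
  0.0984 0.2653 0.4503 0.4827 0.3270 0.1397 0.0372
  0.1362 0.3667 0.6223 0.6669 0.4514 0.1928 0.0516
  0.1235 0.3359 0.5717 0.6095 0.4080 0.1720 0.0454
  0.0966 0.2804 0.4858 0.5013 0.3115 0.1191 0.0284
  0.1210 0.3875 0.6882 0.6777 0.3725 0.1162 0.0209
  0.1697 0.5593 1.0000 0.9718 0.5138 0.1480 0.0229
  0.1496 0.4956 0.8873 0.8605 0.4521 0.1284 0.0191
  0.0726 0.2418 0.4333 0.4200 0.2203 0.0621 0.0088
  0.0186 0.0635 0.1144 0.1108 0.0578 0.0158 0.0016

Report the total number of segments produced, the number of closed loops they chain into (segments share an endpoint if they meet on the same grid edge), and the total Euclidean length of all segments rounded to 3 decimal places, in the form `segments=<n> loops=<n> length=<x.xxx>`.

cell (3,1): code 0100 → (3.865,2.000)–(4.000,1.909)
cell (3,2): code 1100 → (3.631,3.000)–(3.865,2.000)
cell (3,3): code 1000 → (4.000,3.315)–(3.631,3.000)
cell (4,1): code 0010 → (4.000,1.909)–(4.460,2.000)
cell (4,2): code 0111 → (4.460,2.000)–(5.000,2.722)
cell (4,3): code 1001 → (5.000,3.052)–(4.000,3.315)
cell (5,2): code 0010 → (5.000,2.722)–(5.097,3.000)
cell (5,3): code 0001 → (5.097,3.000)–(5.000,3.052)
cell (6,1): code 0100 → (6.559,2.000)–(7.000,1.703)
cell (6,2): code 1100 → (6.554,3.000)–(6.559,2.000)
cell (6,3): code 1000 → (7.000,3.258)–(6.554,3.000)
cell (7,1): code 0110 → (7.000,1.703)–(8.000,1.090)
cell (7,3): code 1001 → (8.000,3.814)–(7.000,3.258)
cell (8,1): code 0110 → (8.000,1.090)–(9.000,1.264)
cell (8,3): code 1001 → (9.000,3.640)–(8.000,3.814)
cell (9,1): code 0010 → (9.000,1.264)–(9.635,2.000)
cell (9,2): code 0011 → (9.635,2.000)–(9.594,3.000)
cell (9,3): code 0001 → (9.594,3.000)–(9.000,3.640)
total: 18 segments, chained into 2 closed loop(s), length Σ = 13.724285

segments=18 loops=2 length=13.724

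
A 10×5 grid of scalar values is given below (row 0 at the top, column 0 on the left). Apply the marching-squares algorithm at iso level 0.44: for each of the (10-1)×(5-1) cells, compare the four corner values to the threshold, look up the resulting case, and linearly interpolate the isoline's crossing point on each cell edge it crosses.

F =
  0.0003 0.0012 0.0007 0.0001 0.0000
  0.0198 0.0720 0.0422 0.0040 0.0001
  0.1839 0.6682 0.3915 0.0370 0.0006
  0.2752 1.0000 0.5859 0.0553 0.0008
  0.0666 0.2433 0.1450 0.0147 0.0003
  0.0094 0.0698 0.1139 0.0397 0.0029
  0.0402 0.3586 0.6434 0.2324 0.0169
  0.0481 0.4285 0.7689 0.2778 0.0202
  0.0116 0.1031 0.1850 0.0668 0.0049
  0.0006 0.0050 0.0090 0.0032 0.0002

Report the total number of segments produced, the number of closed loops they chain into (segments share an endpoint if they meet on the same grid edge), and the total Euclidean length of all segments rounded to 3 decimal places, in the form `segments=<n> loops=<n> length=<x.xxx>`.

cell (1,0): code 0100 → (1.617,1.000)–(2.000,0.529)
cell (1,1): code 1000 → (2.000,1.825)–(1.617,1.000)
cell (2,0): code 0110 → (2.000,0.529)–(3.000,0.227)
cell (2,1): code 1101 → (2.249,2.000)–(2.000,1.825)
cell (2,2): code 1000 → (3.000,2.275)–(2.249,2.000)
cell (3,0): code 0010 → (3.000,0.227)–(3.740,1.000)
cell (3,1): code 0011 → (3.740,1.000)–(3.331,2.000)
cell (3,2): code 0001 → (3.331,2.000)–(3.000,2.275)
cell (5,1): code 0100 → (5.616,2.000)–(6.000,1.286)
cell (5,2): code 1000 → (6.000,2.495)–(5.616,2.000)
cell (6,1): code 0110 → (6.000,1.286)–(7.000,1.034)
cell (6,2): code 1001 → (7.000,2.670)–(6.000,2.495)
cell (7,1): code 0010 → (7.000,1.034)–(7.563,2.000)
cell (7,2): code 0001 → (7.563,2.000)–(7.000,2.670)
total: 14 segments, chained into 2 closed loop(s), length Σ = 11.722892

segments=14 loops=2 length=11.723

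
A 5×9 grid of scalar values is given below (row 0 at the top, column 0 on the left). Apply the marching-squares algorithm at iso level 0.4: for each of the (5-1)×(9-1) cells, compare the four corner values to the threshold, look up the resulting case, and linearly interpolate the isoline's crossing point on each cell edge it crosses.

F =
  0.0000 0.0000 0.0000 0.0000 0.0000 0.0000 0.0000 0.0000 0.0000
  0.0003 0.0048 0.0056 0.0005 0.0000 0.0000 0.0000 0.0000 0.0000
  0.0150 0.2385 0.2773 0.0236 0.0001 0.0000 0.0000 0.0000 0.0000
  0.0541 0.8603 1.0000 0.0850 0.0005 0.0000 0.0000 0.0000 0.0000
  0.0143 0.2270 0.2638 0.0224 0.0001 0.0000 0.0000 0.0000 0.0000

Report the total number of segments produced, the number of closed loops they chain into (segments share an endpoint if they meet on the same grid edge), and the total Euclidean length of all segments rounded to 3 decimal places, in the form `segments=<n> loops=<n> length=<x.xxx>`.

cell (2,0): code 0100 → (2.260,1.000)–(3.000,0.429)
cell (2,1): code 1100 → (2.170,2.000)–(2.260,1.000)
cell (2,2): code 1000 → (3.000,2.656)–(2.170,2.000)
cell (3,0): code 0010 → (3.000,0.429)–(3.727,1.000)
cell (3,1): code 0011 → (3.727,1.000)–(3.815,2.000)
cell (3,2): code 0001 → (3.815,2.000)–(3.000,2.656)
total: 6 segments, chained into 1 closed loop(s), length Σ = 5.971046

segments=6 loops=1 length=5.971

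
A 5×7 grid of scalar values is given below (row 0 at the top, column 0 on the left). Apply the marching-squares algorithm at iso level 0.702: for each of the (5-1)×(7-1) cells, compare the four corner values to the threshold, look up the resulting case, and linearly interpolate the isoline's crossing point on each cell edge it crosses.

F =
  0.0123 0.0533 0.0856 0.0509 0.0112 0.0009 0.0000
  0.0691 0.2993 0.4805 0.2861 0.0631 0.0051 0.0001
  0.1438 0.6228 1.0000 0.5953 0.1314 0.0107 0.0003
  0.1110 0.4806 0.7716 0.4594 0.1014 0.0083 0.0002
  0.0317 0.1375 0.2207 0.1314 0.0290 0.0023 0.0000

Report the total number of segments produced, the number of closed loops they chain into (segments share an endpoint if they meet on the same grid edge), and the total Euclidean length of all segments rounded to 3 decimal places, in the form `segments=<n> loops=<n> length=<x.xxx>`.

segments=6 loops=1 length=4.702

cell (1,1): code 0100 → (1.426,2.000)–(2.000,1.210)
cell (1,2): code 1000 → (2.000,2.736)–(1.426,2.000)
cell (2,1): code 0110 → (2.000,1.210)–(3.000,1.761)
cell (2,2): code 1001 → (3.000,2.223)–(2.000,2.736)
cell (3,1): code 0010 → (3.000,1.761)–(3.126,2.000)
cell (3,2): code 0001 → (3.126,2.000)–(3.000,2.223)
total: 6 segments, chained into 1 closed loop(s), length Σ = 4.702249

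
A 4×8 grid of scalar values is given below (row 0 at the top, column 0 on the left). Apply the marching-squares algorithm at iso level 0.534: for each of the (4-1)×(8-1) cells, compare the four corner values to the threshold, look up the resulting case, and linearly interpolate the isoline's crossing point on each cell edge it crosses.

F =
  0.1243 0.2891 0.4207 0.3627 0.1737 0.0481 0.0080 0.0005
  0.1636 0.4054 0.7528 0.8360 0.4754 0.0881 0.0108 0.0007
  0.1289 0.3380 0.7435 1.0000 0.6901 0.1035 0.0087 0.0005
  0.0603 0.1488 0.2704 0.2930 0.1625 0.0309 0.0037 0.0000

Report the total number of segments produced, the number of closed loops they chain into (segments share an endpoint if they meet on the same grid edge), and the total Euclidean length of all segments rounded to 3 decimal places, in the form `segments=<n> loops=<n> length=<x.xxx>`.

cell (0,1): code 0100 → (0.341,2.000)–(1.000,1.370)
cell (0,2): code 1100 → (0.362,3.000)–(0.341,2.000)
cell (0,3): code 1000 → (1.000,3.837)–(0.362,3.000)
cell (1,1): code 0110 → (1.000,1.370)–(2.000,1.483)
cell (1,3): code 1101 → (1.273,4.000)–(1.000,3.837)
cell (1,4): code 1000 → (2.000,4.266)–(1.273,4.000)
cell (2,1): code 0010 → (2.000,1.483)–(2.443,2.000)
cell (2,2): code 0011 → (2.443,2.000)–(2.659,3.000)
cell (2,3): code 0011 → (2.659,3.000)–(2.296,4.000)
cell (2,4): code 0001 → (2.296,4.000)–(2.000,4.266)
total: 10 segments, chained into 1 closed loop(s), length Σ = 8.228250

segments=10 loops=1 length=8.228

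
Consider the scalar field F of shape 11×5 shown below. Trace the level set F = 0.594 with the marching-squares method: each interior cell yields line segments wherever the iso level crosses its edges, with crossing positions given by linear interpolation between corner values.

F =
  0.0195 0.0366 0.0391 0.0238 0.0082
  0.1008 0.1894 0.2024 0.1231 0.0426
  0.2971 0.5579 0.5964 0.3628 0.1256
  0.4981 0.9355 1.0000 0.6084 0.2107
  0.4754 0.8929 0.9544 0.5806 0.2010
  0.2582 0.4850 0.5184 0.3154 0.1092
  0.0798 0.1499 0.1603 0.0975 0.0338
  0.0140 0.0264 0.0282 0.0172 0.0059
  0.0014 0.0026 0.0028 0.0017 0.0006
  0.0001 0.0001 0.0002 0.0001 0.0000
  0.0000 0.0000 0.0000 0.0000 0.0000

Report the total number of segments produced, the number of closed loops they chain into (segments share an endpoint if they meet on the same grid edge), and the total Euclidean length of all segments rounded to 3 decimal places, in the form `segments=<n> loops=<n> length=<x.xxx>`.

cell (1,1): code 0100 → (1.994,2.000)–(2.000,1.938)
cell (1,2): code 1000 → (2.000,2.010)–(1.994,2.000)
cell (2,0): code 0100 → (2.096,1.000)–(3.000,0.219)
cell (2,1): code 1110 → (2.000,1.938)–(2.096,1.000)
cell (2,2): code 1101 → (2.941,3.000)–(2.000,2.010)
cell (2,3): code 1000 → (3.000,3.036)–(2.941,3.000)
cell (3,0): code 0110 → (3.000,0.219)–(4.000,0.284)
cell (3,2): code 1011 → (4.000,2.964)–(3.518,3.000)
cell (3,3): code 0001 → (3.518,3.000)–(3.000,3.036)
cell (4,0): code 0010 → (4.000,0.284)–(4.733,1.000)
cell (4,1): code 0011 → (4.733,1.000)–(4.827,2.000)
cell (4,2): code 0001 → (4.827,2.000)–(4.000,2.964)
total: 12 segments, chained into 1 closed loop(s), length Σ = 8.950244

segments=12 loops=1 length=8.950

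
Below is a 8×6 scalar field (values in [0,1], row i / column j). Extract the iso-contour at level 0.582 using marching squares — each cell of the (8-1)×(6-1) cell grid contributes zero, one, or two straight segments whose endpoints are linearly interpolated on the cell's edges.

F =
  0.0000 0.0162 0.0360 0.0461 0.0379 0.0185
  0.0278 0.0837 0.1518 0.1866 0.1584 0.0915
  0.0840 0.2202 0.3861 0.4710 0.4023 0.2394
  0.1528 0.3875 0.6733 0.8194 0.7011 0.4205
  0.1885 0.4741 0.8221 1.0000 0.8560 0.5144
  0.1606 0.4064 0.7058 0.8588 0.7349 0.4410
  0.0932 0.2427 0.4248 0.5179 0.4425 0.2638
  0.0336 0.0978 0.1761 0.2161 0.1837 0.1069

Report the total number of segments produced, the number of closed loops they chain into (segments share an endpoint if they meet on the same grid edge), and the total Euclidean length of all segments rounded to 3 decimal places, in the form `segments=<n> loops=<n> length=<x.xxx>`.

cell (2,1): code 0100 → (2.682,2.000)–(3.000,1.681)
cell (2,2): code 1100 → (2.319,3.000)–(2.682,2.000)
cell (2,3): code 1100 → (2.601,4.000)–(2.319,3.000)
cell (2,4): code 1000 → (3.000,4.424)–(2.601,4.000)
cell (3,1): code 0110 → (3.000,1.681)–(4.000,1.310)
cell (3,4): code 1001 → (4.000,4.802)–(3.000,4.424)
cell (4,1): code 0110 → (4.000,1.310)–(5.000,1.587)
cell (4,4): code 1001 → (5.000,4.520)–(4.000,4.802)
cell (5,1): code 0010 → (5.000,1.587)–(5.441,2.000)
cell (5,2): code 0011 → (5.441,2.000)–(5.812,3.000)
cell (5,3): code 0011 → (5.812,3.000)–(5.523,4.000)
cell (5,4): code 0001 → (5.523,4.000)–(5.000,4.520)
total: 12 segments, chained into 1 closed loop(s), length Σ = 10.797540

segments=12 loops=1 length=10.798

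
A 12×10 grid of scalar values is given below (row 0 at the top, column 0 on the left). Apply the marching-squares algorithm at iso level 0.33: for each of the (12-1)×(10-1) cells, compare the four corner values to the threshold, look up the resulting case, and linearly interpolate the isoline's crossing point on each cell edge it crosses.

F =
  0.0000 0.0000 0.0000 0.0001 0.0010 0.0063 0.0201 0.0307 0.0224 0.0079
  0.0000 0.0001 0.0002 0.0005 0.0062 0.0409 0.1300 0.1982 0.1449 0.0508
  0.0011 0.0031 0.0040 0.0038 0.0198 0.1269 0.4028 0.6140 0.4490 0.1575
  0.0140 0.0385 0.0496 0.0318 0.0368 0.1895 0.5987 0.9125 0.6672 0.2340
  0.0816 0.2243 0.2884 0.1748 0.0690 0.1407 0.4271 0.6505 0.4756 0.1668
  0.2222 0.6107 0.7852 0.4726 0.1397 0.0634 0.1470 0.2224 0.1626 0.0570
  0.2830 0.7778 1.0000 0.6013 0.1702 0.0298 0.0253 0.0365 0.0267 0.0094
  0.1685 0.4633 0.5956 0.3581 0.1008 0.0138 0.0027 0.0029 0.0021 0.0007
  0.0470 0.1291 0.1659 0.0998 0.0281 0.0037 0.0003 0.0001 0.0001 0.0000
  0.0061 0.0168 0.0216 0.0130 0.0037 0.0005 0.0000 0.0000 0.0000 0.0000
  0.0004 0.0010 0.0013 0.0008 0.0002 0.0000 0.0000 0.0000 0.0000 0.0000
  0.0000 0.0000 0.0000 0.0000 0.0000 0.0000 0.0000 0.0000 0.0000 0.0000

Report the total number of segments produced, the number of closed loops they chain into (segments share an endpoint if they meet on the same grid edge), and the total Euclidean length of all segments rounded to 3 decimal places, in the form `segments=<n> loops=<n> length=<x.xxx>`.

cell (1,5): code 0100 → (1.733,6.000)–(2.000,5.736)
cell (1,6): code 1100 → (1.317,7.000)–(1.733,6.000)
cell (1,7): code 1100 → (1.609,8.000)–(1.317,7.000)
cell (1,8): code 1000 → (2.000,8.408)–(1.609,8.000)
cell (2,5): code 0110 → (2.000,5.736)–(3.000,5.343)
cell (2,8): code 1001 → (3.000,8.778)–(2.000,8.408)
cell (3,5): code 0110 → (3.000,5.343)–(4.000,5.661)
cell (3,8): code 1001 → (4.000,8.472)–(3.000,8.778)
cell (4,0): code 0100 → (4.274,1.000)–(5.000,0.277)
cell (4,1): code 1100 → (4.084,2.000)–(4.274,1.000)
cell (4,2): code 1100 → (4.521,3.000)–(4.084,2.000)
cell (4,3): code 1000 → (5.000,3.428)–(4.521,3.000)
cell (4,5): code 0010 → (4.000,5.661)–(4.347,6.000)
cell (4,6): code 0011 → (4.347,6.000)–(4.749,7.000)
cell (4,7): code 0011 → (4.749,7.000)–(4.465,8.000)
cell (4,8): code 0001 → (4.465,8.000)–(4.000,8.472)
cell (5,0): code 0110 → (5.000,0.277)–(6.000,0.095)
cell (5,3): code 1001 → (6.000,3.629)–(5.000,3.428)
cell (6,0): code 0110 → (6.000,0.095)–(7.000,0.548)
cell (6,3): code 1001 → (7.000,3.109)–(6.000,3.629)
cell (7,0): code 0010 → (7.000,0.548)–(7.399,1.000)
cell (7,1): code 0011 → (7.399,1.000)–(7.618,2.000)
cell (7,2): code 0011 → (7.618,2.000)–(7.109,3.000)
cell (7,3): code 0001 → (7.109,3.000)–(7.000,3.109)
total: 24 segments, chained into 2 closed loop(s), length Σ = 21.506875

segments=24 loops=2 length=21.507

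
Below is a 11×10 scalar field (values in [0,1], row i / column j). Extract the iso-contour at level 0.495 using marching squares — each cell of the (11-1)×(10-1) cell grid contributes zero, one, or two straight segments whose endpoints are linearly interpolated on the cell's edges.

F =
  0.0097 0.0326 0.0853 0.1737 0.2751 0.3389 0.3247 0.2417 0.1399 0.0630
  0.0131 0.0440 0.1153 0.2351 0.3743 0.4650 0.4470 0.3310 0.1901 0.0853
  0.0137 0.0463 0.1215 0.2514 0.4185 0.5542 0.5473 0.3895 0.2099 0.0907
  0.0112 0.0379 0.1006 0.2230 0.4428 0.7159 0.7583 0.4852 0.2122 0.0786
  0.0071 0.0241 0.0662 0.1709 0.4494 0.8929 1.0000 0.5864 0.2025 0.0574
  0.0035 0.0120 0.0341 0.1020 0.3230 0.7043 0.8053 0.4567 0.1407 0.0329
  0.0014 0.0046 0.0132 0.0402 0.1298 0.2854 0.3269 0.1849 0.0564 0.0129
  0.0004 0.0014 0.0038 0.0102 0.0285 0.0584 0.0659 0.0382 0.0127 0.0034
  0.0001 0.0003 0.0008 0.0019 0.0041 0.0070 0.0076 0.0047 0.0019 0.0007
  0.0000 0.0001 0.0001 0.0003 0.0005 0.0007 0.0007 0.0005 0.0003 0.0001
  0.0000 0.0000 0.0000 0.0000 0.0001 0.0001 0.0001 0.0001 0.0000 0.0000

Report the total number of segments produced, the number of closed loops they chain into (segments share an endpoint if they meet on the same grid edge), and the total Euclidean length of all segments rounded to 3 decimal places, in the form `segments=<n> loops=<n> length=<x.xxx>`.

cell (1,4): code 0100 → (1.336,5.000)–(2.000,4.564)
cell (1,5): code 1100 → (1.479,6.000)–(1.336,5.000)
cell (1,6): code 1000 → (2.000,6.331)–(1.479,6.000)
cell (2,4): code 0110 → (2.000,4.564)–(3.000,4.191)
cell (2,6): code 1001 → (3.000,6.964)–(2.000,6.331)
cell (3,4): code 0110 → (3.000,4.191)–(4.000,4.103)
cell (3,6): code 1101 → (3.097,7.000)–(3.000,6.964)
cell (3,7): code 1000 → (4.000,7.238)–(3.097,7.000)
cell (4,4): code 0110 → (4.000,4.103)–(5.000,4.451)
cell (4,6): code 1011 → (5.000,6.890)–(4.705,7.000)
cell (4,7): code 0001 → (4.705,7.000)–(4.000,7.238)
cell (5,4): code 0010 → (5.000,4.451)–(5.500,5.000)
cell (5,5): code 0011 → (5.500,5.000)–(5.649,6.000)
cell (5,6): code 0001 → (5.649,6.000)–(5.000,6.890)
total: 14 segments, chained into 1 closed loop(s), length Σ = 11.686315

segments=14 loops=1 length=11.686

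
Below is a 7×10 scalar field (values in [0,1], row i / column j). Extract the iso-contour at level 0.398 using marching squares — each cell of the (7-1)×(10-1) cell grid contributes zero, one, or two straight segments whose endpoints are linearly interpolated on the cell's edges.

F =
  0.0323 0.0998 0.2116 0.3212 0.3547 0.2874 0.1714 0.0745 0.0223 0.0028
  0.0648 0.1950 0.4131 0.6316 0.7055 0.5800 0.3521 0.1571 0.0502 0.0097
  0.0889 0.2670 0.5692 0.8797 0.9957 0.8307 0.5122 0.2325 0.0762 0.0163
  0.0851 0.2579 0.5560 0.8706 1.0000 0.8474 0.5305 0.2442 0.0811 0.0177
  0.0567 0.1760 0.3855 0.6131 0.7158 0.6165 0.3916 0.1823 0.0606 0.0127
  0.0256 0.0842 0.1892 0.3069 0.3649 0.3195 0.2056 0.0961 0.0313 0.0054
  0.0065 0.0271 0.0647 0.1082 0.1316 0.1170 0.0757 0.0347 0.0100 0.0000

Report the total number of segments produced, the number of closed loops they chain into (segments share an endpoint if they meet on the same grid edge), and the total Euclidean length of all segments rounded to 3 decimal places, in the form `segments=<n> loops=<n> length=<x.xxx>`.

segments=18 loops=1 length=15.358

cell (0,1): code 0100 → (0.925,2.000)–(1.000,1.931)
cell (0,2): code 1100 → (0.247,3.000)–(0.925,2.000)
cell (0,3): code 1100 → (0.123,4.000)–(0.247,3.000)
cell (0,4): code 1100 → (0.378,5.000)–(0.123,4.000)
cell (0,5): code 1000 → (1.000,5.799)–(0.378,5.000)
cell (1,1): code 0110 → (1.000,1.931)–(2.000,1.433)
cell (1,5): code 1101 → (1.287,6.000)–(1.000,5.799)
cell (1,6): code 1000 → (2.000,6.408)–(1.287,6.000)
cell (2,1): code 0110 → (2.000,1.433)–(3.000,1.470)
cell (2,6): code 1001 → (3.000,6.463)–(2.000,6.408)
cell (3,1): code 0010 → (3.000,1.470)–(3.927,2.000)
cell (3,2): code 0111 → (3.927,2.000)–(4.000,2.055)
cell (3,5): code 1011 → (4.000,5.972)–(3.954,6.000)
cell (3,6): code 0001 → (3.954,6.000)–(3.000,6.463)
cell (4,2): code 0010 → (4.000,2.055)–(4.702,3.000)
cell (4,3): code 0011 → (4.702,3.000)–(4.906,4.000)
cell (4,4): code 0011 → (4.906,4.000)–(4.736,5.000)
cell (4,5): code 0001 → (4.736,5.000)–(4.000,5.972)
total: 18 segments, chained into 1 closed loop(s), length Σ = 15.357605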